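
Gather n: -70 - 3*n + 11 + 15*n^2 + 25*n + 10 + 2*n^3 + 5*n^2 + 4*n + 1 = 2*n^3 + 20*n^2 + 26*n - 48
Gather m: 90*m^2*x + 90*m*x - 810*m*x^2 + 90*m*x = 90*m^2*x + m*(-810*x^2 + 180*x)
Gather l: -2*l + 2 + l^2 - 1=l^2 - 2*l + 1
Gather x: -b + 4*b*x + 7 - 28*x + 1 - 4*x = -b + x*(4*b - 32) + 8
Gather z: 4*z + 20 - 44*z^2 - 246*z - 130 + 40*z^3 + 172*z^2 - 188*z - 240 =40*z^3 + 128*z^2 - 430*z - 350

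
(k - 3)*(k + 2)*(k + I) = k^3 - k^2 + I*k^2 - 6*k - I*k - 6*I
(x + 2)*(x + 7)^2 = x^3 + 16*x^2 + 77*x + 98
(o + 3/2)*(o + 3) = o^2 + 9*o/2 + 9/2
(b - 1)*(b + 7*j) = b^2 + 7*b*j - b - 7*j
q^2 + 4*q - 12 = (q - 2)*(q + 6)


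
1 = 1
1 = 1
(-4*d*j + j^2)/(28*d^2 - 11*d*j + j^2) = -j/(7*d - j)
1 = 1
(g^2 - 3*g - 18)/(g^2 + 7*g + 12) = (g - 6)/(g + 4)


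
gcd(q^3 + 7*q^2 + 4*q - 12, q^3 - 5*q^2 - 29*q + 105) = 1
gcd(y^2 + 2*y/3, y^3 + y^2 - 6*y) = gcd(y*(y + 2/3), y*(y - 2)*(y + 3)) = y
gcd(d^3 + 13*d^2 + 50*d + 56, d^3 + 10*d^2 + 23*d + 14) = d^2 + 9*d + 14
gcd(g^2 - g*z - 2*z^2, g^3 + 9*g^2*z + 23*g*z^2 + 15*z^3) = g + z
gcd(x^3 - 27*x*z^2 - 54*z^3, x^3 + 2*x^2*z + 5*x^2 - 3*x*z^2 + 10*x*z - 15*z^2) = x + 3*z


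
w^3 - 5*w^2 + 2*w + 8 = (w - 4)*(w - 2)*(w + 1)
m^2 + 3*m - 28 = (m - 4)*(m + 7)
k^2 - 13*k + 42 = (k - 7)*(k - 6)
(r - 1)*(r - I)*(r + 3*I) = r^3 - r^2 + 2*I*r^2 + 3*r - 2*I*r - 3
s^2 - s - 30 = (s - 6)*(s + 5)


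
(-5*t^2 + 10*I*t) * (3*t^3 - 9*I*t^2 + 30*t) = -15*t^5 + 75*I*t^4 - 60*t^3 + 300*I*t^2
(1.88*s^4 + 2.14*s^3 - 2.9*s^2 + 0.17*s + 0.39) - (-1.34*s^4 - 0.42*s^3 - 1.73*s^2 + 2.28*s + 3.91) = 3.22*s^4 + 2.56*s^3 - 1.17*s^2 - 2.11*s - 3.52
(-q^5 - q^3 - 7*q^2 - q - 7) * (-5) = 5*q^5 + 5*q^3 + 35*q^2 + 5*q + 35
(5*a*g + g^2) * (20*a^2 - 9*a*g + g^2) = 100*a^3*g - 25*a^2*g^2 - 4*a*g^3 + g^4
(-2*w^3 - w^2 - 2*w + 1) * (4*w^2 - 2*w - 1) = -8*w^5 - 4*w^3 + 9*w^2 - 1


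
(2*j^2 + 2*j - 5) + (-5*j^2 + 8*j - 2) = -3*j^2 + 10*j - 7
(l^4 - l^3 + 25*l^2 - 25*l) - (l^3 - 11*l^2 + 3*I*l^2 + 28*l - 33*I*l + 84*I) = l^4 - 2*l^3 + 36*l^2 - 3*I*l^2 - 53*l + 33*I*l - 84*I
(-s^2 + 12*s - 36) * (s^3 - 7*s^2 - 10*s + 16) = -s^5 + 19*s^4 - 110*s^3 + 116*s^2 + 552*s - 576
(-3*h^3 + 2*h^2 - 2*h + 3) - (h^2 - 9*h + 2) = -3*h^3 + h^2 + 7*h + 1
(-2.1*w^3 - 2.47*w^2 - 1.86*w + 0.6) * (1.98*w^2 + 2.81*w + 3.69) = -4.158*w^5 - 10.7916*w^4 - 18.3725*w^3 - 13.1529*w^2 - 5.1774*w + 2.214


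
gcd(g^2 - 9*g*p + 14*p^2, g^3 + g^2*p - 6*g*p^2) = -g + 2*p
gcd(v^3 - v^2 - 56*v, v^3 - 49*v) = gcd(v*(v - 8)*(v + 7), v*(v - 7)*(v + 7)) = v^2 + 7*v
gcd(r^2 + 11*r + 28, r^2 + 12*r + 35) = r + 7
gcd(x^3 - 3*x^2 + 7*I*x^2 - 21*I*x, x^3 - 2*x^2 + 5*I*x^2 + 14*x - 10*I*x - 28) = x + 7*I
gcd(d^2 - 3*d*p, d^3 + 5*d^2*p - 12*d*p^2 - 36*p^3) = -d + 3*p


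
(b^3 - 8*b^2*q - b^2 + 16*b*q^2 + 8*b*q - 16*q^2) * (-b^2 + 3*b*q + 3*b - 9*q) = -b^5 + 11*b^4*q + 4*b^4 - 40*b^3*q^2 - 44*b^3*q - 3*b^3 + 48*b^2*q^3 + 160*b^2*q^2 + 33*b^2*q - 192*b*q^3 - 120*b*q^2 + 144*q^3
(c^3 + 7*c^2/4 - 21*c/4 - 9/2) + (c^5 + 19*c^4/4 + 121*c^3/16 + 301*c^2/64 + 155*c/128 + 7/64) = c^5 + 19*c^4/4 + 137*c^3/16 + 413*c^2/64 - 517*c/128 - 281/64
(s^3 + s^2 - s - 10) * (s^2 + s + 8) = s^5 + 2*s^4 + 8*s^3 - 3*s^2 - 18*s - 80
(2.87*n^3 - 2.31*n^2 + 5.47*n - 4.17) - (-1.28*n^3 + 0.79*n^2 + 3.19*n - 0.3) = 4.15*n^3 - 3.1*n^2 + 2.28*n - 3.87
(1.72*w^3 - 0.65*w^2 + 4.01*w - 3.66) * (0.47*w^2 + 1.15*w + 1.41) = 0.8084*w^5 + 1.6725*w^4 + 3.5624*w^3 + 1.9748*w^2 + 1.4451*w - 5.1606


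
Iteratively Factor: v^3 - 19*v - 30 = (v + 2)*(v^2 - 2*v - 15) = (v - 5)*(v + 2)*(v + 3)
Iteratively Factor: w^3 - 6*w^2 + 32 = (w - 4)*(w^2 - 2*w - 8) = (w - 4)*(w + 2)*(w - 4)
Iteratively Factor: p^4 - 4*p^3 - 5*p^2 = (p)*(p^3 - 4*p^2 - 5*p) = p*(p + 1)*(p^2 - 5*p) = p^2*(p + 1)*(p - 5)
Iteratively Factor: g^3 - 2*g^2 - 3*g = (g)*(g^2 - 2*g - 3) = g*(g - 3)*(g + 1)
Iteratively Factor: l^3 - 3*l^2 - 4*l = (l - 4)*(l^2 + l) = (l - 4)*(l + 1)*(l)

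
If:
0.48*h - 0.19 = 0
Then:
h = 0.40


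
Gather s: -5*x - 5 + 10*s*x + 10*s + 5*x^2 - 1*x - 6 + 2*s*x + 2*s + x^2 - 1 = s*(12*x + 12) + 6*x^2 - 6*x - 12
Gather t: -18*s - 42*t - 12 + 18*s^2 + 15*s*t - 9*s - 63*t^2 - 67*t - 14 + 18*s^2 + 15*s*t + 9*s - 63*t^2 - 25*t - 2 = 36*s^2 - 18*s - 126*t^2 + t*(30*s - 134) - 28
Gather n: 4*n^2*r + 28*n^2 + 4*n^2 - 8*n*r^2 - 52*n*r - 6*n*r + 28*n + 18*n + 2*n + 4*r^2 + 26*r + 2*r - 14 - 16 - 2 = n^2*(4*r + 32) + n*(-8*r^2 - 58*r + 48) + 4*r^2 + 28*r - 32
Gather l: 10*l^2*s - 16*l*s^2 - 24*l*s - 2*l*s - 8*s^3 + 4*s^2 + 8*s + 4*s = 10*l^2*s + l*(-16*s^2 - 26*s) - 8*s^3 + 4*s^2 + 12*s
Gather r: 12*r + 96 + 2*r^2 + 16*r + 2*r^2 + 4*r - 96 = 4*r^2 + 32*r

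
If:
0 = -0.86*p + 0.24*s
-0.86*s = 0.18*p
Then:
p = 0.00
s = 0.00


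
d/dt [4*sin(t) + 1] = 4*cos(t)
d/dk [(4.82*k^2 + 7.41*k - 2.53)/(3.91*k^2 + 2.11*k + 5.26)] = (-18.8029*k^2 + 70.491*k + 44.3149)/(15.2881*k^4 + 16.5002*k^3 + 45.5853*k^2 + 22.1972*k + 27.6676)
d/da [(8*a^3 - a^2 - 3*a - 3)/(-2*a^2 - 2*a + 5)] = (-16*a^4 - 32*a^3 + 116*a^2 - 22*a - 21)/(4*a^4 + 8*a^3 - 16*a^2 - 20*a + 25)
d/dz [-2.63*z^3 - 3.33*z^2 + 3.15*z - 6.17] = -7.89*z^2 - 6.66*z + 3.15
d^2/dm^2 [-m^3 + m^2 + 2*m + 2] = 2 - 6*m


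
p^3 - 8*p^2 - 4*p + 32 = (p - 8)*(p - 2)*(p + 2)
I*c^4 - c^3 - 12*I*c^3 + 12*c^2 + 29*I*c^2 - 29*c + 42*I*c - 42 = (c - 7)*(c - 6)*(c + I)*(I*c + I)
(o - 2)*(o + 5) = o^2 + 3*o - 10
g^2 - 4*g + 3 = (g - 3)*(g - 1)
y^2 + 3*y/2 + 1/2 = (y + 1/2)*(y + 1)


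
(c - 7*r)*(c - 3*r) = c^2 - 10*c*r + 21*r^2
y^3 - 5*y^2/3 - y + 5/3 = (y - 5/3)*(y - 1)*(y + 1)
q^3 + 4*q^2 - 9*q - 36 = (q - 3)*(q + 3)*(q + 4)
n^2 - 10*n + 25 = (n - 5)^2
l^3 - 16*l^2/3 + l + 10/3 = (l - 5)*(l - 1)*(l + 2/3)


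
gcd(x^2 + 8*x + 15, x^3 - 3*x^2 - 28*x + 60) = x + 5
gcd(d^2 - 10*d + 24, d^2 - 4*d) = d - 4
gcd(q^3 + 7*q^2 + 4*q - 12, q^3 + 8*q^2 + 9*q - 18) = q^2 + 5*q - 6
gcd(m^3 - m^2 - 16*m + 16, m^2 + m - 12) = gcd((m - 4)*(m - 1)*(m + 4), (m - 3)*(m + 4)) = m + 4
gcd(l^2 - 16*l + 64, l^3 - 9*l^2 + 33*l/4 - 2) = l - 8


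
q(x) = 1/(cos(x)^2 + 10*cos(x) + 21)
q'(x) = (2*sin(x)*cos(x) + 10*sin(x))/(cos(x)^2 + 10*cos(x) + 21)^2 = 2*(cos(x) + 5)*sin(x)/(cos(x)^2 + 10*cos(x) + 21)^2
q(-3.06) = 0.08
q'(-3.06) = -0.00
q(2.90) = 0.08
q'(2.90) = 0.01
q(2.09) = 0.06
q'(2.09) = 0.03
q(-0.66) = 0.03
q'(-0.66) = -0.01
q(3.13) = 0.08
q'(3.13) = 0.00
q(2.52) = 0.07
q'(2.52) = 0.03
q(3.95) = 0.07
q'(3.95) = -0.03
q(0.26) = 0.03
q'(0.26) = 0.00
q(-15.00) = 0.07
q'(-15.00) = -0.03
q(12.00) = 0.03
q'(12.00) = -0.00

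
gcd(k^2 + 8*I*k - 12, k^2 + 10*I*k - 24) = k + 6*I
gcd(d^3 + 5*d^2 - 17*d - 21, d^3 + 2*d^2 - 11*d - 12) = d^2 - 2*d - 3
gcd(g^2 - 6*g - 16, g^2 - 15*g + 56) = g - 8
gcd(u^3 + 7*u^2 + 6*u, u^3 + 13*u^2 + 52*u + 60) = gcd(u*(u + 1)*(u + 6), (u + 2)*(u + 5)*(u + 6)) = u + 6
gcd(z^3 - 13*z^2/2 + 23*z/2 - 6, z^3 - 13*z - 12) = z - 4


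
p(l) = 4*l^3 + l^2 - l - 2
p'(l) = 12*l^2 + 2*l - 1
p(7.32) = 1613.16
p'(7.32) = 656.63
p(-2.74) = -74.04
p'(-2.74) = 83.61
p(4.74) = 441.71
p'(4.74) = 278.09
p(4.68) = 425.24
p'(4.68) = 271.19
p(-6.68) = -1143.01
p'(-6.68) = 521.11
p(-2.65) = -66.77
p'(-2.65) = 77.97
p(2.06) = 35.15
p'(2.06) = 54.04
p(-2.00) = -28.00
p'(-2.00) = 43.00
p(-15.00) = -13262.00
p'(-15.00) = 2669.00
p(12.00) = 7042.00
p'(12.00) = 1751.00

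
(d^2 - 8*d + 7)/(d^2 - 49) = (d - 1)/(d + 7)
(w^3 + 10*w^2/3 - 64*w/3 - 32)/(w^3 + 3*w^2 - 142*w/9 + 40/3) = 3*(3*w^2 - 8*w - 16)/(9*w^2 - 27*w + 20)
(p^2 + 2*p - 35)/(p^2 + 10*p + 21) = (p - 5)/(p + 3)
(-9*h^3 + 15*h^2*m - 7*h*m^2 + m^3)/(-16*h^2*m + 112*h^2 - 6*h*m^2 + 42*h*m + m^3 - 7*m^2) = (9*h^3 - 15*h^2*m + 7*h*m^2 - m^3)/(16*h^2*m - 112*h^2 + 6*h*m^2 - 42*h*m - m^3 + 7*m^2)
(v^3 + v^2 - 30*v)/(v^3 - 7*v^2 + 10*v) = (v + 6)/(v - 2)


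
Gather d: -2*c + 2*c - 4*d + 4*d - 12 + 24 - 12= 0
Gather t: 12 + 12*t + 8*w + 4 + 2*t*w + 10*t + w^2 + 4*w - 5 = t*(2*w + 22) + w^2 + 12*w + 11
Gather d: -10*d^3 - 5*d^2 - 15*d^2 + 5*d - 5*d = -10*d^3 - 20*d^2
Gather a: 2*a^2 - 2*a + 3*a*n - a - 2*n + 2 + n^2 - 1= 2*a^2 + a*(3*n - 3) + n^2 - 2*n + 1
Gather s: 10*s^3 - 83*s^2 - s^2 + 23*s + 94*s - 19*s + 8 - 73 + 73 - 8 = 10*s^3 - 84*s^2 + 98*s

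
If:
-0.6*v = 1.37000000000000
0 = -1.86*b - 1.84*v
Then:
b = 2.26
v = -2.28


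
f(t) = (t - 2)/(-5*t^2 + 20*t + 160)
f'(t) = (t - 2)*(10*t - 20)/(-5*t^2 + 20*t + 160)^2 + 1/(-5*t^2 + 20*t + 160)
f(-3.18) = -0.11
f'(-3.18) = 0.15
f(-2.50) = -0.06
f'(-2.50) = 0.05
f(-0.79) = -0.02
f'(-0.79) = 0.01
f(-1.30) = -0.03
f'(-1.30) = 0.01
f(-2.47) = -0.06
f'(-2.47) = 0.04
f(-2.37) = -0.05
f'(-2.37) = 0.04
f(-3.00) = -0.09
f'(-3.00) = 0.10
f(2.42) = 0.00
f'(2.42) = 0.01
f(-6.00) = 0.06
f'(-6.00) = 0.03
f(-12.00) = 0.02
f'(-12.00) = 0.00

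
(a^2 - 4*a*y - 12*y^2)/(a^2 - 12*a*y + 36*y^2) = (-a - 2*y)/(-a + 6*y)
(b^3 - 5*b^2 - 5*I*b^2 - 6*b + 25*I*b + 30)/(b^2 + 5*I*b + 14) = (b^2 - b*(5 + 3*I) + 15*I)/(b + 7*I)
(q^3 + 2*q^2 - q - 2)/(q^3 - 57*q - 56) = (q^2 + q - 2)/(q^2 - q - 56)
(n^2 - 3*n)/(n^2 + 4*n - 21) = n/(n + 7)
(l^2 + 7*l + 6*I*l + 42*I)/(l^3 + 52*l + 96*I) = (l + 7)/(l^2 - 6*I*l + 16)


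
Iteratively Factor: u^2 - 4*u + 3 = (u - 1)*(u - 3)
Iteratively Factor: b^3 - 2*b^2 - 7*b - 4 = (b + 1)*(b^2 - 3*b - 4) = (b - 4)*(b + 1)*(b + 1)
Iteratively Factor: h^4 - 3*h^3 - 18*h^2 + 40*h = (h - 2)*(h^3 - h^2 - 20*h) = (h - 5)*(h - 2)*(h^2 + 4*h) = h*(h - 5)*(h - 2)*(h + 4)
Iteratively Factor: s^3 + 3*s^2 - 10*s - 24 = (s + 2)*(s^2 + s - 12) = (s - 3)*(s + 2)*(s + 4)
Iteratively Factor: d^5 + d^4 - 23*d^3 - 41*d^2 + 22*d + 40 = (d - 1)*(d^4 + 2*d^3 - 21*d^2 - 62*d - 40) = (d - 1)*(d + 4)*(d^3 - 2*d^2 - 13*d - 10) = (d - 1)*(d + 2)*(d + 4)*(d^2 - 4*d - 5) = (d - 5)*(d - 1)*(d + 2)*(d + 4)*(d + 1)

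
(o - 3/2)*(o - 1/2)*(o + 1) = o^3 - o^2 - 5*o/4 + 3/4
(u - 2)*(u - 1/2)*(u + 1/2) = u^3 - 2*u^2 - u/4 + 1/2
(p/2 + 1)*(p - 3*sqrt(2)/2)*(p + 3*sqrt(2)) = p^3/2 + p^2 + 3*sqrt(2)*p^2/4 - 9*p/2 + 3*sqrt(2)*p/2 - 9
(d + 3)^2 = d^2 + 6*d + 9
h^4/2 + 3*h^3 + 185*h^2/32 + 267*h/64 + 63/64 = (h/2 + 1/4)*(h + 3/4)*(h + 7/4)*(h + 3)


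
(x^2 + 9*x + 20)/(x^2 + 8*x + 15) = (x + 4)/(x + 3)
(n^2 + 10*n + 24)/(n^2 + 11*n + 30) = (n + 4)/(n + 5)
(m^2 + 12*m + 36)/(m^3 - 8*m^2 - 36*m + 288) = (m + 6)/(m^2 - 14*m + 48)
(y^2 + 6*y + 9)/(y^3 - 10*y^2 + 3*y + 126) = (y + 3)/(y^2 - 13*y + 42)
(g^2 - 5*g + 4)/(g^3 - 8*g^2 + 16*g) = (g - 1)/(g*(g - 4))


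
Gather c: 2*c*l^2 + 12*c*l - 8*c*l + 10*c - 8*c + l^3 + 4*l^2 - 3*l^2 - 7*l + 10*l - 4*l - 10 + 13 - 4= c*(2*l^2 + 4*l + 2) + l^3 + l^2 - l - 1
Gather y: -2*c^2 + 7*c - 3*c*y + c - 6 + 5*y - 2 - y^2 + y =-2*c^2 + 8*c - y^2 + y*(6 - 3*c) - 8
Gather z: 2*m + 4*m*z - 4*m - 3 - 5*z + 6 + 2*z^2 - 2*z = -2*m + 2*z^2 + z*(4*m - 7) + 3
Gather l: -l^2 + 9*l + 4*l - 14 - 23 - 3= -l^2 + 13*l - 40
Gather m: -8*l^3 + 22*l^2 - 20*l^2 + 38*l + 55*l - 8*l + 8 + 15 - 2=-8*l^3 + 2*l^2 + 85*l + 21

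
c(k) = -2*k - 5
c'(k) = -2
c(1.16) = -7.32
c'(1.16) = -2.00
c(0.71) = -6.42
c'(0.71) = -2.00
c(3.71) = -12.42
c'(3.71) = -2.00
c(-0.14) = -4.72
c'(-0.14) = -2.00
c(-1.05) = -2.90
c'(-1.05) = -2.00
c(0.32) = -5.64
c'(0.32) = -2.00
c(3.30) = -11.60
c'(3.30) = -2.00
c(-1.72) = -1.56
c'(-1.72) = -2.00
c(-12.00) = 19.00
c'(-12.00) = -2.00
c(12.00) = -29.00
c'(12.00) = -2.00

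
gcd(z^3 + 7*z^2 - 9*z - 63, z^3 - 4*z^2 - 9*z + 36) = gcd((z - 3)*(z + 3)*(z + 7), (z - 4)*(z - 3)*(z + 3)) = z^2 - 9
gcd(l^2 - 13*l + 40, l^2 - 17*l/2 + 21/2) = 1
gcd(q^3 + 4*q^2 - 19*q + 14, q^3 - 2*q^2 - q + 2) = q^2 - 3*q + 2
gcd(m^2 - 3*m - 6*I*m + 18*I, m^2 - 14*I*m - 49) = 1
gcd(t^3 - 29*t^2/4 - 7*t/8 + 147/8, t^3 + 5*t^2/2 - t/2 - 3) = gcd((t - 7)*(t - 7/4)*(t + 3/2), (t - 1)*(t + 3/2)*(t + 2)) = t + 3/2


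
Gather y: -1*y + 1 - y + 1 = 2 - 2*y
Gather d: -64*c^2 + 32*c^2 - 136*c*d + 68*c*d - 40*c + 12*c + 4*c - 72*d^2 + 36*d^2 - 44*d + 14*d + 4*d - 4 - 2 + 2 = -32*c^2 - 24*c - 36*d^2 + d*(-68*c - 26) - 4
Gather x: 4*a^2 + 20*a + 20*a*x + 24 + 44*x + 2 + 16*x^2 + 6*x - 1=4*a^2 + 20*a + 16*x^2 + x*(20*a + 50) + 25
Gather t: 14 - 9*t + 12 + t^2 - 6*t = t^2 - 15*t + 26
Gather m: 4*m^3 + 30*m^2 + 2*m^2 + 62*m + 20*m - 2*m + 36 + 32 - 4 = 4*m^3 + 32*m^2 + 80*m + 64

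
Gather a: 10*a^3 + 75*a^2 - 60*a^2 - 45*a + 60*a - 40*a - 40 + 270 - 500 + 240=10*a^3 + 15*a^2 - 25*a - 30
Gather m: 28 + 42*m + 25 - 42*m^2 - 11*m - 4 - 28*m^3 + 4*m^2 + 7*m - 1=-28*m^3 - 38*m^2 + 38*m + 48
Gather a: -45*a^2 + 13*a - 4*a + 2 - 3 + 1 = -45*a^2 + 9*a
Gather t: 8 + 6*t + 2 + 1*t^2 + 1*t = t^2 + 7*t + 10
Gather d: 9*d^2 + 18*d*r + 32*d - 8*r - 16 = 9*d^2 + d*(18*r + 32) - 8*r - 16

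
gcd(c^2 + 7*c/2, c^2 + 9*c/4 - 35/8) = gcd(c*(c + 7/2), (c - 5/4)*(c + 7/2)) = c + 7/2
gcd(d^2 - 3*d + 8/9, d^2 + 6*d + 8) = 1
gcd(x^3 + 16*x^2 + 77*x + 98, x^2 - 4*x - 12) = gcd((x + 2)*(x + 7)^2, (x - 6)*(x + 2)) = x + 2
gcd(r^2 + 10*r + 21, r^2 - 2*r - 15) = r + 3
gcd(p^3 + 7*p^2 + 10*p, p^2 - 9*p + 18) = 1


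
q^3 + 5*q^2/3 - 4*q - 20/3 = (q - 2)*(q + 5/3)*(q + 2)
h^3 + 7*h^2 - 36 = (h - 2)*(h + 3)*(h + 6)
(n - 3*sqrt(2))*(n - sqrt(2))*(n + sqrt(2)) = n^3 - 3*sqrt(2)*n^2 - 2*n + 6*sqrt(2)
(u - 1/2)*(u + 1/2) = u^2 - 1/4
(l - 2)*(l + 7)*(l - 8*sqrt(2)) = l^3 - 8*sqrt(2)*l^2 + 5*l^2 - 40*sqrt(2)*l - 14*l + 112*sqrt(2)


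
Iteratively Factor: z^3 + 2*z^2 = (z)*(z^2 + 2*z) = z*(z + 2)*(z)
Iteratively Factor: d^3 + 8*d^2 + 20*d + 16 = (d + 2)*(d^2 + 6*d + 8) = (d + 2)*(d + 4)*(d + 2)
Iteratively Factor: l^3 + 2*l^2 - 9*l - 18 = (l + 3)*(l^2 - l - 6) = (l - 3)*(l + 3)*(l + 2)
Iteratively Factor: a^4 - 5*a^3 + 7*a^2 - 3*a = (a)*(a^3 - 5*a^2 + 7*a - 3) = a*(a - 3)*(a^2 - 2*a + 1) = a*(a - 3)*(a - 1)*(a - 1)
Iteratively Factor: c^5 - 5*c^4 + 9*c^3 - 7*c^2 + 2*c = (c - 2)*(c^4 - 3*c^3 + 3*c^2 - c) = (c - 2)*(c - 1)*(c^3 - 2*c^2 + c) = (c - 2)*(c - 1)^2*(c^2 - c) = (c - 2)*(c - 1)^3*(c)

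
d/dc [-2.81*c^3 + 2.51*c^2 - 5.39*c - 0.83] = -8.43*c^2 + 5.02*c - 5.39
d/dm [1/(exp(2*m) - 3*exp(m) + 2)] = (3 - 2*exp(m))*exp(m)/(exp(2*m) - 3*exp(m) + 2)^2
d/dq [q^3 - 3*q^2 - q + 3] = 3*q^2 - 6*q - 1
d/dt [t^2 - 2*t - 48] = 2*t - 2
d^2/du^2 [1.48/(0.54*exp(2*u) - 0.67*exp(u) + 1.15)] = ((0.9916 - 3.1968*exp(u))*(0.54*exp(2*u) - 0.67*exp(u) + 1.15) + 1.48*(1.08*exp(u) - 0.67)*(2.16*exp(u) - 1.34)*exp(u))*exp(u)/(0.54*exp(2*u) - 0.67*exp(u) + 1.15)^3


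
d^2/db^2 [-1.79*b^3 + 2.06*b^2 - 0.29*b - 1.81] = 4.12 - 10.74*b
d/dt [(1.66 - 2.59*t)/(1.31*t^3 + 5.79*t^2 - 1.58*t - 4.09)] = (6.7858*t^3 + 8.4723*t^2 - 19.2228*t + 13.2159)/(1.7161*t^6 + 15.1698*t^5 + 29.3845*t^4 - 29.0122*t^3 - 44.8658*t^2 + 12.9244*t + 16.7281)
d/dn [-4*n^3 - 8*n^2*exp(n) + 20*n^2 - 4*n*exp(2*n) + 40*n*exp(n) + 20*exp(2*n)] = -8*n^2*exp(n) - 12*n^2 - 8*n*exp(2*n) + 24*n*exp(n) + 40*n + 36*exp(2*n) + 40*exp(n)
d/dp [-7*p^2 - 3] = -14*p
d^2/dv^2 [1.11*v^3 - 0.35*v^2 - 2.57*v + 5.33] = 6.66*v - 0.7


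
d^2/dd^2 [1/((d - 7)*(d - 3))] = 2*((d - 7)^2 + (d - 7)*(d - 3) + (d - 3)^2)/((d - 7)^3*(d - 3)^3)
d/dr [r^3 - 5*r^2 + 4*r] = 3*r^2 - 10*r + 4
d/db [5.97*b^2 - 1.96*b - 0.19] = 11.94*b - 1.96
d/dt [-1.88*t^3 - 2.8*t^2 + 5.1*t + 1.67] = -5.64*t^2 - 5.6*t + 5.1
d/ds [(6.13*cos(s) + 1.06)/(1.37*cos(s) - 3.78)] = 24.6236*sin(s)/(1.37*cos(s) - 3.78)^2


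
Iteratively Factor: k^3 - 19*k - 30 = (k + 2)*(k^2 - 2*k - 15) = (k - 5)*(k + 2)*(k + 3)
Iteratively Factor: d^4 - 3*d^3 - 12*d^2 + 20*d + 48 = (d + 2)*(d^3 - 5*d^2 - 2*d + 24) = (d + 2)^2*(d^2 - 7*d + 12) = (d - 3)*(d + 2)^2*(d - 4)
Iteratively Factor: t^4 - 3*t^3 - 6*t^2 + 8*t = (t + 2)*(t^3 - 5*t^2 + 4*t) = (t - 4)*(t + 2)*(t^2 - t) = (t - 4)*(t - 1)*(t + 2)*(t)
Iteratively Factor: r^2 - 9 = (r - 3)*(r + 3)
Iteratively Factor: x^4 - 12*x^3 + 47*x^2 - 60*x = (x)*(x^3 - 12*x^2 + 47*x - 60) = x*(x - 3)*(x^2 - 9*x + 20) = x*(x - 4)*(x - 3)*(x - 5)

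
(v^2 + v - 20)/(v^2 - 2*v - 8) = (v + 5)/(v + 2)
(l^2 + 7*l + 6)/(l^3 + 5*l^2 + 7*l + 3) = (l + 6)/(l^2 + 4*l + 3)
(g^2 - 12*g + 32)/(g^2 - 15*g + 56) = (g - 4)/(g - 7)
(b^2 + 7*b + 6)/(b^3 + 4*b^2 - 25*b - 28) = (b + 6)/(b^2 + 3*b - 28)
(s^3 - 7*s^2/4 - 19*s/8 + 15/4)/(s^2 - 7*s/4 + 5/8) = (2*s^2 - s - 6)/(2*s - 1)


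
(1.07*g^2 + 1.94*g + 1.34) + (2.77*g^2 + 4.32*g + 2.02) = 3.84*g^2 + 6.26*g + 3.36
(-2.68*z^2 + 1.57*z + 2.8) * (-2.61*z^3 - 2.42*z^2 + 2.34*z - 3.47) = 6.9948*z^5 + 2.3879*z^4 - 17.3786*z^3 + 6.1974*z^2 + 1.1041*z - 9.716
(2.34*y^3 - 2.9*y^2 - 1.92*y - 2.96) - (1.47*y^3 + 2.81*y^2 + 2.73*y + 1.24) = 0.87*y^3 - 5.71*y^2 - 4.65*y - 4.2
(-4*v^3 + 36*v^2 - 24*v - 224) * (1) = -4*v^3 + 36*v^2 - 24*v - 224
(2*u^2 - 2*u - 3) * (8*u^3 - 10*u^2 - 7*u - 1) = 16*u^5 - 36*u^4 - 18*u^3 + 42*u^2 + 23*u + 3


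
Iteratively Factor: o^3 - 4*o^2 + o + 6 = (o - 3)*(o^2 - o - 2) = (o - 3)*(o + 1)*(o - 2)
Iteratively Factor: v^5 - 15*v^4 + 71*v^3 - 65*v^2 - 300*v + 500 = (v - 2)*(v^4 - 13*v^3 + 45*v^2 + 25*v - 250) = (v - 5)*(v - 2)*(v^3 - 8*v^2 + 5*v + 50) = (v - 5)^2*(v - 2)*(v^2 - 3*v - 10) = (v - 5)^3*(v - 2)*(v + 2)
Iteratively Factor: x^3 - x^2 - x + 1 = (x - 1)*(x^2 - 1) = (x - 1)^2*(x + 1)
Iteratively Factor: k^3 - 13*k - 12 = (k - 4)*(k^2 + 4*k + 3) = (k - 4)*(k + 3)*(k + 1)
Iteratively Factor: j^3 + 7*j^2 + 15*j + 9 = (j + 3)*(j^2 + 4*j + 3) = (j + 1)*(j + 3)*(j + 3)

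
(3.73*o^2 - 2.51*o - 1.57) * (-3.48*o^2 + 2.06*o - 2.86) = -12.9804*o^4 + 16.4186*o^3 - 10.3748*o^2 + 3.9444*o + 4.4902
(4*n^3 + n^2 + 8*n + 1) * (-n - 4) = -4*n^4 - 17*n^3 - 12*n^2 - 33*n - 4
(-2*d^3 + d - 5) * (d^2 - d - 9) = -2*d^5 + 2*d^4 + 19*d^3 - 6*d^2 - 4*d + 45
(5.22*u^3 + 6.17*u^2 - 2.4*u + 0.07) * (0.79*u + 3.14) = 4.1238*u^4 + 21.2651*u^3 + 17.4778*u^2 - 7.4807*u + 0.2198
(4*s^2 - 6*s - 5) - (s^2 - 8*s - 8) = 3*s^2 + 2*s + 3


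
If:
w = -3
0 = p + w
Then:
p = 3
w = -3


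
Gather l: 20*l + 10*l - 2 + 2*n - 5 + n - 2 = 30*l + 3*n - 9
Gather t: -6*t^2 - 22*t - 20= -6*t^2 - 22*t - 20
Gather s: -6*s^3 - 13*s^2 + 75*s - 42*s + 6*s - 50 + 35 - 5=-6*s^3 - 13*s^2 + 39*s - 20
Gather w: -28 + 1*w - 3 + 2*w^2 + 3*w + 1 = 2*w^2 + 4*w - 30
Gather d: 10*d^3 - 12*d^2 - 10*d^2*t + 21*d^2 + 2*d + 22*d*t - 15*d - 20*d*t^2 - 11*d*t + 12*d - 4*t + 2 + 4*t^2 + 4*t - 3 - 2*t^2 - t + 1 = 10*d^3 + d^2*(9 - 10*t) + d*(-20*t^2 + 11*t - 1) + 2*t^2 - t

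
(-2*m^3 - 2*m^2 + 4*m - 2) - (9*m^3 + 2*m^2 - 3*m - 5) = -11*m^3 - 4*m^2 + 7*m + 3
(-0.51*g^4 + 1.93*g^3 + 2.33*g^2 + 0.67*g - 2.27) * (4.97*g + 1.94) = -2.5347*g^5 + 8.6027*g^4 + 15.3243*g^3 + 7.8501*g^2 - 9.9821*g - 4.4038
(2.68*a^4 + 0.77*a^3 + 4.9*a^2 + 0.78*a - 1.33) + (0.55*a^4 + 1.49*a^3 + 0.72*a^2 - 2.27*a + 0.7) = 3.23*a^4 + 2.26*a^3 + 5.62*a^2 - 1.49*a - 0.63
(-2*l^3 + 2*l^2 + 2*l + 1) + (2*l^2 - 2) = -2*l^3 + 4*l^2 + 2*l - 1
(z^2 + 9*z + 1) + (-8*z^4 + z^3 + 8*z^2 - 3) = -8*z^4 + z^3 + 9*z^2 + 9*z - 2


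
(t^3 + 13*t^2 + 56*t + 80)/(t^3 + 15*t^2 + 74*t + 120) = (t + 4)/(t + 6)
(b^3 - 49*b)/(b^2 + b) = (b^2 - 49)/(b + 1)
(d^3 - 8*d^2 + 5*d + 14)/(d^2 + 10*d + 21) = (d^3 - 8*d^2 + 5*d + 14)/(d^2 + 10*d + 21)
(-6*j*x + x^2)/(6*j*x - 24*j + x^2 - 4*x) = x*(-6*j + x)/(6*j*x - 24*j + x^2 - 4*x)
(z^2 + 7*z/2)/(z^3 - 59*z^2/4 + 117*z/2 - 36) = 2*z*(2*z + 7)/(4*z^3 - 59*z^2 + 234*z - 144)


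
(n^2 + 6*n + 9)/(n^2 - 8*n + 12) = (n^2 + 6*n + 9)/(n^2 - 8*n + 12)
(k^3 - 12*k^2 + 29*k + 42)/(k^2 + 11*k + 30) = (k^3 - 12*k^2 + 29*k + 42)/(k^2 + 11*k + 30)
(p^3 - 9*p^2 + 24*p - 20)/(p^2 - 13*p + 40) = (p^2 - 4*p + 4)/(p - 8)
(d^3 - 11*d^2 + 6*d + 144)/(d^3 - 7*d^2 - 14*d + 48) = (d - 6)/(d - 2)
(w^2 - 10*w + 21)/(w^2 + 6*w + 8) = (w^2 - 10*w + 21)/(w^2 + 6*w + 8)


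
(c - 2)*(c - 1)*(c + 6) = c^3 + 3*c^2 - 16*c + 12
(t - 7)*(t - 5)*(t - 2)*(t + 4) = t^4 - 10*t^3 + 3*t^2 + 166*t - 280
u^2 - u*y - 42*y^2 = (u - 7*y)*(u + 6*y)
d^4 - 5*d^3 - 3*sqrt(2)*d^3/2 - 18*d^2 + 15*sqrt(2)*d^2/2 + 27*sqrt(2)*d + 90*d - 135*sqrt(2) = (d - 5)*(d - 3*sqrt(2))*(d - 3*sqrt(2)/2)*(d + 3*sqrt(2))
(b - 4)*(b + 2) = b^2 - 2*b - 8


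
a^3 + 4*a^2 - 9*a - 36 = (a - 3)*(a + 3)*(a + 4)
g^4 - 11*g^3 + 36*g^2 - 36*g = g*(g - 6)*(g - 3)*(g - 2)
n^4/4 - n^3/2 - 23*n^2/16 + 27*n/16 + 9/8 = (n/4 + 1/2)*(n - 3)*(n - 3/2)*(n + 1/2)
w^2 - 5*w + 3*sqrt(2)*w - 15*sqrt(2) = (w - 5)*(w + 3*sqrt(2))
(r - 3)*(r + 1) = r^2 - 2*r - 3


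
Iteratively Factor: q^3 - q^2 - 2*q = (q - 2)*(q^2 + q) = q*(q - 2)*(q + 1)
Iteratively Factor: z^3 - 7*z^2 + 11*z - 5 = (z - 1)*(z^2 - 6*z + 5) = (z - 5)*(z - 1)*(z - 1)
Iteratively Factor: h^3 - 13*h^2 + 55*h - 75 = (h - 5)*(h^2 - 8*h + 15) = (h - 5)^2*(h - 3)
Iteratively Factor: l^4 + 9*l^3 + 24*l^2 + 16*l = (l)*(l^3 + 9*l^2 + 24*l + 16) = l*(l + 4)*(l^2 + 5*l + 4) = l*(l + 4)^2*(l + 1)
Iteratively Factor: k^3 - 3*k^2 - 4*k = (k + 1)*(k^2 - 4*k) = k*(k + 1)*(k - 4)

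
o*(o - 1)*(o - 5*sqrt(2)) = o^3 - 5*sqrt(2)*o^2 - o^2 + 5*sqrt(2)*o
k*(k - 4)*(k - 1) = k^3 - 5*k^2 + 4*k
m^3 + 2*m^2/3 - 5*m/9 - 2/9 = (m - 2/3)*(m + 1/3)*(m + 1)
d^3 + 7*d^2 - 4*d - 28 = (d - 2)*(d + 2)*(d + 7)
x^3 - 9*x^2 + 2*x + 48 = (x - 8)*(x - 3)*(x + 2)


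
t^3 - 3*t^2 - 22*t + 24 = (t - 6)*(t - 1)*(t + 4)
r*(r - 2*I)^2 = r^3 - 4*I*r^2 - 4*r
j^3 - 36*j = j*(j - 6)*(j + 6)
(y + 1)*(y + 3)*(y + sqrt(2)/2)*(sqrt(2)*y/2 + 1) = sqrt(2)*y^4/2 + 3*y^3/2 + 2*sqrt(2)*y^3 + 2*sqrt(2)*y^2 + 6*y^2 + 2*sqrt(2)*y + 9*y/2 + 3*sqrt(2)/2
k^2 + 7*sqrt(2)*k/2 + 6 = (k + 3*sqrt(2)/2)*(k + 2*sqrt(2))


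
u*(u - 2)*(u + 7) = u^3 + 5*u^2 - 14*u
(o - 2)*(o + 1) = o^2 - o - 2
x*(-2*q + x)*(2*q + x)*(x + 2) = -4*q^2*x^2 - 8*q^2*x + x^4 + 2*x^3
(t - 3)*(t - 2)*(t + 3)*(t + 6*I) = t^4 - 2*t^3 + 6*I*t^3 - 9*t^2 - 12*I*t^2 + 18*t - 54*I*t + 108*I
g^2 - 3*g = g*(g - 3)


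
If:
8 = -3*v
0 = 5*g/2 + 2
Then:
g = -4/5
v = -8/3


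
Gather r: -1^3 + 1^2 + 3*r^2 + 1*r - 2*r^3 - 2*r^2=-2*r^3 + r^2 + r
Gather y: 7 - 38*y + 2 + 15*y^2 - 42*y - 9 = 15*y^2 - 80*y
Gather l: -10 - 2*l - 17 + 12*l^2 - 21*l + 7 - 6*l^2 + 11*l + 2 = 6*l^2 - 12*l - 18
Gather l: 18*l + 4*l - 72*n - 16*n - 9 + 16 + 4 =22*l - 88*n + 11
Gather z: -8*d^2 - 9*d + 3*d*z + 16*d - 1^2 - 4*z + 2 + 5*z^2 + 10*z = -8*d^2 + 7*d + 5*z^2 + z*(3*d + 6) + 1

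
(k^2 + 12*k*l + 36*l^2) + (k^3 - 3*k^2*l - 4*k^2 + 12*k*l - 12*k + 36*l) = k^3 - 3*k^2*l - 3*k^2 + 24*k*l - 12*k + 36*l^2 + 36*l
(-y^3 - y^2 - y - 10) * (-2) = 2*y^3 + 2*y^2 + 2*y + 20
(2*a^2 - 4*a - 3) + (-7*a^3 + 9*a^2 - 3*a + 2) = -7*a^3 + 11*a^2 - 7*a - 1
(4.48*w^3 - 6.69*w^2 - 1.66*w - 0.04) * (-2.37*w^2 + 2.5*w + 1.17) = -10.6176*w^5 + 27.0553*w^4 - 7.5492*w^3 - 11.8825*w^2 - 2.0422*w - 0.0468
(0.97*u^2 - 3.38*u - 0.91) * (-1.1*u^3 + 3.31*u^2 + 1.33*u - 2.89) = -1.067*u^5 + 6.9287*u^4 - 8.8967*u^3 - 10.3108*u^2 + 8.5579*u + 2.6299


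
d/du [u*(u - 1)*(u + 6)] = 3*u^2 + 10*u - 6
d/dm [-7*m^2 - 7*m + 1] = -14*m - 7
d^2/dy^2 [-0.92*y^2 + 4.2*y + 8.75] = -1.84000000000000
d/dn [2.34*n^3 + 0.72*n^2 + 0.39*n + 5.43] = 7.02*n^2 + 1.44*n + 0.39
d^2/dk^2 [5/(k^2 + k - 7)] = 10*(-k^2 - k + (2*k + 1)^2 + 7)/(k^2 + k - 7)^3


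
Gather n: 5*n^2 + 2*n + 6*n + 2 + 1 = 5*n^2 + 8*n + 3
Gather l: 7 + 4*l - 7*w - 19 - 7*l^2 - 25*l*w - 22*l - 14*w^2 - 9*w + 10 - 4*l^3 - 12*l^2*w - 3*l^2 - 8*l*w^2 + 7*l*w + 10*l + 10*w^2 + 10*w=-4*l^3 + l^2*(-12*w - 10) + l*(-8*w^2 - 18*w - 8) - 4*w^2 - 6*w - 2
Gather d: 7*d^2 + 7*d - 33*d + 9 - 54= 7*d^2 - 26*d - 45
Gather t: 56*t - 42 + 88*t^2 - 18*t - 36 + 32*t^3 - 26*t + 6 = 32*t^3 + 88*t^2 + 12*t - 72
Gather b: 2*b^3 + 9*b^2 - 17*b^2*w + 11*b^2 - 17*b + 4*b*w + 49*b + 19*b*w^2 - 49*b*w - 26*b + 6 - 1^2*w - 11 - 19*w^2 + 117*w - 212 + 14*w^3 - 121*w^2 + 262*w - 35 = 2*b^3 + b^2*(20 - 17*w) + b*(19*w^2 - 45*w + 6) + 14*w^3 - 140*w^2 + 378*w - 252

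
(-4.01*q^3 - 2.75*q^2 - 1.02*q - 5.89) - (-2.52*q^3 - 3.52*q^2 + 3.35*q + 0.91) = -1.49*q^3 + 0.77*q^2 - 4.37*q - 6.8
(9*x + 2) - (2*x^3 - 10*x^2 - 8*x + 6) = -2*x^3 + 10*x^2 + 17*x - 4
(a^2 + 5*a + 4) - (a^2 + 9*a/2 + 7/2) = a/2 + 1/2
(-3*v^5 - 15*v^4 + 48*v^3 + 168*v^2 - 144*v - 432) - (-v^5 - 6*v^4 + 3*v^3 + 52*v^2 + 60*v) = -2*v^5 - 9*v^4 + 45*v^3 + 116*v^2 - 204*v - 432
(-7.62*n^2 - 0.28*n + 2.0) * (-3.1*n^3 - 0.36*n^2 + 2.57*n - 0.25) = 23.622*n^5 + 3.6112*n^4 - 25.6826*n^3 + 0.4654*n^2 + 5.21*n - 0.5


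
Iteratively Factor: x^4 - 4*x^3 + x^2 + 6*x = (x - 3)*(x^3 - x^2 - 2*x) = x*(x - 3)*(x^2 - x - 2) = x*(x - 3)*(x + 1)*(x - 2)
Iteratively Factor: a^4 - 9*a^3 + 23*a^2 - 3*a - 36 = (a + 1)*(a^3 - 10*a^2 + 33*a - 36) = (a - 3)*(a + 1)*(a^2 - 7*a + 12) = (a - 3)^2*(a + 1)*(a - 4)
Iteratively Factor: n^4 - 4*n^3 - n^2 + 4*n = (n)*(n^3 - 4*n^2 - n + 4) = n*(n - 1)*(n^2 - 3*n - 4) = n*(n - 1)*(n + 1)*(n - 4)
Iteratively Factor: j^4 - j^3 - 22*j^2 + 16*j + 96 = (j - 4)*(j^3 + 3*j^2 - 10*j - 24) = (j - 4)*(j + 2)*(j^2 + j - 12) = (j - 4)*(j - 3)*(j + 2)*(j + 4)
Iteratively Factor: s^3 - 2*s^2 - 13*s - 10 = (s - 5)*(s^2 + 3*s + 2) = (s - 5)*(s + 1)*(s + 2)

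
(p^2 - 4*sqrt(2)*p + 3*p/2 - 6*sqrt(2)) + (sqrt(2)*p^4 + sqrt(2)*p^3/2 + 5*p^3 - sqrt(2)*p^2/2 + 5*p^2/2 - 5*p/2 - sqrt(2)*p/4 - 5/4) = sqrt(2)*p^4 + sqrt(2)*p^3/2 + 5*p^3 - sqrt(2)*p^2/2 + 7*p^2/2 - 17*sqrt(2)*p/4 - p - 6*sqrt(2) - 5/4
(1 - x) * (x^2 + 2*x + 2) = -x^3 - x^2 + 2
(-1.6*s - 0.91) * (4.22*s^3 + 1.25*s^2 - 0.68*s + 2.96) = -6.752*s^4 - 5.8402*s^3 - 0.0494999999999999*s^2 - 4.1172*s - 2.6936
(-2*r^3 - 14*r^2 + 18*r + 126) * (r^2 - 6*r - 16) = -2*r^5 - 2*r^4 + 134*r^3 + 242*r^2 - 1044*r - 2016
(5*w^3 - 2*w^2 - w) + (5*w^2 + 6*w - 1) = 5*w^3 + 3*w^2 + 5*w - 1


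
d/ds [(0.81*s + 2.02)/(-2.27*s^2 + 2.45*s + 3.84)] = (1.8387*s^2 + 9.1708*s - 1.8386)/(5.1529*s^4 - 11.123*s^3 - 11.4311*s^2 + 18.816*s + 14.7456)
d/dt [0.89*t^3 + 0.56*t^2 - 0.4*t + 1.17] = 2.67*t^2 + 1.12*t - 0.4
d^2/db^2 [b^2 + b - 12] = 2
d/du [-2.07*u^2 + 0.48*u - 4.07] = 0.48 - 4.14*u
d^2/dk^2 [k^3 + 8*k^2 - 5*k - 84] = 6*k + 16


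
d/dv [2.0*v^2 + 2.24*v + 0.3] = 4.0*v + 2.24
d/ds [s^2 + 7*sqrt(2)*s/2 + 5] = 2*s + 7*sqrt(2)/2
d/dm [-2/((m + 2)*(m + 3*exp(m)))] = 2*(m + (m + 2)*(3*exp(m) + 1) + 3*exp(m))/((m + 2)^2*(m + 3*exp(m))^2)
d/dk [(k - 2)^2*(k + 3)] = (k - 2)*(3*k + 4)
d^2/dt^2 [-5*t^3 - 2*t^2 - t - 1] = -30*t - 4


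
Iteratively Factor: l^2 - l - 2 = (l - 2)*(l + 1)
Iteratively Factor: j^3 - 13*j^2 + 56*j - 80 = (j - 5)*(j^2 - 8*j + 16) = (j - 5)*(j - 4)*(j - 4)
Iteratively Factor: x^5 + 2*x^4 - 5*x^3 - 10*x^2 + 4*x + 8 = (x - 1)*(x^4 + 3*x^3 - 2*x^2 - 12*x - 8) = (x - 1)*(x + 1)*(x^3 + 2*x^2 - 4*x - 8) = (x - 2)*(x - 1)*(x + 1)*(x^2 + 4*x + 4) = (x - 2)*(x - 1)*(x + 1)*(x + 2)*(x + 2)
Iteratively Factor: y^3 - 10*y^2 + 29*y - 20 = (y - 5)*(y^2 - 5*y + 4) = (y - 5)*(y - 4)*(y - 1)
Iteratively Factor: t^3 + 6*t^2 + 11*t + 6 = (t + 3)*(t^2 + 3*t + 2) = (t + 1)*(t + 3)*(t + 2)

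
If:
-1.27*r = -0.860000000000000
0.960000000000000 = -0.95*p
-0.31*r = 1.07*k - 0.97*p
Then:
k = -1.11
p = -1.01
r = 0.68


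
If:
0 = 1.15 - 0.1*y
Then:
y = 11.50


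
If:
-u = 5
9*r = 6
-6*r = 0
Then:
No Solution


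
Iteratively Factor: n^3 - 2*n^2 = (n)*(n^2 - 2*n) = n^2*(n - 2)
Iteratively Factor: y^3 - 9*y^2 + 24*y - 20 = (y - 2)*(y^2 - 7*y + 10) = (y - 2)^2*(y - 5)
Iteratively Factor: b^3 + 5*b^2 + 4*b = (b)*(b^2 + 5*b + 4) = b*(b + 4)*(b + 1)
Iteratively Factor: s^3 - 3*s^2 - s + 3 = (s - 1)*(s^2 - 2*s - 3) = (s - 1)*(s + 1)*(s - 3)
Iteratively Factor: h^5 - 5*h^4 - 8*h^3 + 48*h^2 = (h - 4)*(h^4 - h^3 - 12*h^2) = h*(h - 4)*(h^3 - h^2 - 12*h) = h*(h - 4)^2*(h^2 + 3*h) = h^2*(h - 4)^2*(h + 3)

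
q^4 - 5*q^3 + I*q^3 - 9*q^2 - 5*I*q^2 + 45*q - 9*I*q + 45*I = (q - 5)*(q - 3)*(q + 3)*(q + I)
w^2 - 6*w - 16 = (w - 8)*(w + 2)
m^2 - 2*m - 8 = (m - 4)*(m + 2)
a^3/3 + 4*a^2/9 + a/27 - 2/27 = (a/3 + 1/3)*(a - 1/3)*(a + 2/3)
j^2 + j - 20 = (j - 4)*(j + 5)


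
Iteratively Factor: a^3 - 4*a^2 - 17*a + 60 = (a - 5)*(a^2 + a - 12) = (a - 5)*(a + 4)*(a - 3)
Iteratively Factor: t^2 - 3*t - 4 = (t + 1)*(t - 4)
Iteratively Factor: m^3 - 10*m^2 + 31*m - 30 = (m - 2)*(m^2 - 8*m + 15) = (m - 5)*(m - 2)*(m - 3)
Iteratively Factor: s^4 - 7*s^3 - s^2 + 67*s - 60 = (s - 1)*(s^3 - 6*s^2 - 7*s + 60) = (s - 5)*(s - 1)*(s^2 - s - 12) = (s - 5)*(s - 1)*(s + 3)*(s - 4)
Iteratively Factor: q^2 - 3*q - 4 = (q - 4)*(q + 1)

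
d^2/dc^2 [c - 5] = 0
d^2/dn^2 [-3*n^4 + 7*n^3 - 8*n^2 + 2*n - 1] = -36*n^2 + 42*n - 16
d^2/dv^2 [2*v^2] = 4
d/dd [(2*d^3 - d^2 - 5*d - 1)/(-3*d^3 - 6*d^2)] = (-5*d^3 - 10*d^2 - 13*d - 4)/(3*d^3*(d^2 + 4*d + 4))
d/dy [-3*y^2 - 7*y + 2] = -6*y - 7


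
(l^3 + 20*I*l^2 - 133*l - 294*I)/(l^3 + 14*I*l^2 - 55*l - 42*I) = (l + 7*I)/(l + I)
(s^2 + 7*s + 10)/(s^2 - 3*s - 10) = (s + 5)/(s - 5)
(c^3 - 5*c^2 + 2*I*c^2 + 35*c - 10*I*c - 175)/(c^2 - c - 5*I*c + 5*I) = (c^2 + c*(-5 + 7*I) - 35*I)/(c - 1)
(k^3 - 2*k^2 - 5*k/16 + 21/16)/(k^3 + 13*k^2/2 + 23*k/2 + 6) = (16*k^3 - 32*k^2 - 5*k + 21)/(8*(2*k^3 + 13*k^2 + 23*k + 12))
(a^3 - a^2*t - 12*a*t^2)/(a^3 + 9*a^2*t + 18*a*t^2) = (a - 4*t)/(a + 6*t)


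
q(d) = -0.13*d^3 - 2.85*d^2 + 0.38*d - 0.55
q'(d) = -0.39*d^2 - 5.7*d + 0.38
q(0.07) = -0.54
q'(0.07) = -0.02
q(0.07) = -0.54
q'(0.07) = -0.02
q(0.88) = -2.51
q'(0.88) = -4.94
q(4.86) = -80.94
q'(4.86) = -36.53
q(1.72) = -8.99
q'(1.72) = -10.58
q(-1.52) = -7.26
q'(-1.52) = 8.14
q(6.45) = -151.55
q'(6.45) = -52.61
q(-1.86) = -10.28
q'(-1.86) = 9.63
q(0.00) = -0.55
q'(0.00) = 0.38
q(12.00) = -631.03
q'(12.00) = -124.18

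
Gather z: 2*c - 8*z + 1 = 2*c - 8*z + 1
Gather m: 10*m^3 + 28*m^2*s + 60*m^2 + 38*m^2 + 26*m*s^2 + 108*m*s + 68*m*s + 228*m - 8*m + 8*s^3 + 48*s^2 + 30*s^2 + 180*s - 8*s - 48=10*m^3 + m^2*(28*s + 98) + m*(26*s^2 + 176*s + 220) + 8*s^3 + 78*s^2 + 172*s - 48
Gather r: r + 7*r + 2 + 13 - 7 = 8*r + 8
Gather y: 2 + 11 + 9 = 22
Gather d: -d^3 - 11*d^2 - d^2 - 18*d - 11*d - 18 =-d^3 - 12*d^2 - 29*d - 18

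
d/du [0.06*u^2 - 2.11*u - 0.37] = 0.12*u - 2.11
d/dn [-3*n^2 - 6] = -6*n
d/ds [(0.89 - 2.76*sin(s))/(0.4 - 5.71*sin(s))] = 3.9779*cos(s)/(5.71*sin(s) - 0.4)^2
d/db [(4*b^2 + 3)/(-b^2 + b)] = (4*b^2 + 6*b - 3)/(b^2*(b^2 - 2*b + 1))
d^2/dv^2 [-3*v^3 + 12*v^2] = 24 - 18*v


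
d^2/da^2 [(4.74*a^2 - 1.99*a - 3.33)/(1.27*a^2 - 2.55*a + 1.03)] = (7.105427357601e-15*a^4 + 24.281638*a^3 - 69.428106*a^2 + 80.323944*a - 34.990842)/(2.048383*a^6 - 12.338685*a^5 + 29.758386*a^4 - 36.595305*a^3 + 24.134754*a^2 - 8.115885*a + 1.092727)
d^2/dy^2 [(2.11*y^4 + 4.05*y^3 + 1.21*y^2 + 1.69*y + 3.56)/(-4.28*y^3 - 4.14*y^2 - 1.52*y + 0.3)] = (54.319512*y^6 - 123.584784*y^5 - 990.932424*y^4 - 1065.130816*y^3 - 531.315912*y^2 - 176.621328*y - 27.052168)/(78.402752*y^9 + 227.514528*y^8 + 303.604368*y^7 + 216.070488*y^6 + 75.927552*y^5 + 1.559448*y^4 - 6.659632*y^3 - 0.96156*y^2 + 0.4104*y - 0.027)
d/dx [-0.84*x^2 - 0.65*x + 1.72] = -1.68*x - 0.65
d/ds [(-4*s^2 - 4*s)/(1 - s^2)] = -4/(s^2 - 2*s + 1)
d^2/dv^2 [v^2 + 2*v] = 2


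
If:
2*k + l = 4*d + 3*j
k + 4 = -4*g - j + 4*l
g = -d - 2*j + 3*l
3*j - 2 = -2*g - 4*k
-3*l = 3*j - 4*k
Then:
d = -23/72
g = -11/8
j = 29/36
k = 7/12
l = -1/36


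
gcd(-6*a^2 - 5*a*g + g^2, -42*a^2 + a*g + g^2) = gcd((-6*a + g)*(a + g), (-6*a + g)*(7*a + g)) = 6*a - g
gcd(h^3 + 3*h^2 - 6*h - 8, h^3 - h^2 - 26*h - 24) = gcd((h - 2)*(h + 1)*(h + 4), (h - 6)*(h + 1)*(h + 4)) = h^2 + 5*h + 4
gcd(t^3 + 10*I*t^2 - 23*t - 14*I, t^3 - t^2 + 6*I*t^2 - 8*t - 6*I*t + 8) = t + 2*I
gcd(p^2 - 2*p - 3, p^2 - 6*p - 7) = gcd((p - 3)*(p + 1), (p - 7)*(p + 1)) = p + 1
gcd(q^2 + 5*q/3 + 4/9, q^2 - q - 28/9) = q + 4/3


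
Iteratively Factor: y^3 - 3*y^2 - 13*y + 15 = (y + 3)*(y^2 - 6*y + 5) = (y - 5)*(y + 3)*(y - 1)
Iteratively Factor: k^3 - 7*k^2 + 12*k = (k)*(k^2 - 7*k + 12) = k*(k - 4)*(k - 3)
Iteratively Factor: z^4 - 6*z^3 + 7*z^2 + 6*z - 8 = (z + 1)*(z^3 - 7*z^2 + 14*z - 8) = (z - 4)*(z + 1)*(z^2 - 3*z + 2) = (z - 4)*(z - 1)*(z + 1)*(z - 2)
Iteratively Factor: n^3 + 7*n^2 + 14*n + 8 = (n + 4)*(n^2 + 3*n + 2) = (n + 1)*(n + 4)*(n + 2)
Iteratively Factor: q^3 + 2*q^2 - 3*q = (q)*(q^2 + 2*q - 3) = q*(q - 1)*(q + 3)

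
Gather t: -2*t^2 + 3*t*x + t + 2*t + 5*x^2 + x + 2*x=-2*t^2 + t*(3*x + 3) + 5*x^2 + 3*x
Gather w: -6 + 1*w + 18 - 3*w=12 - 2*w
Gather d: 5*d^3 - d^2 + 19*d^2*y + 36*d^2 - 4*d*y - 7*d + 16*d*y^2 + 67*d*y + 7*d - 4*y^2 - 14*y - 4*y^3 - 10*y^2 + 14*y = 5*d^3 + d^2*(19*y + 35) + d*(16*y^2 + 63*y) - 4*y^3 - 14*y^2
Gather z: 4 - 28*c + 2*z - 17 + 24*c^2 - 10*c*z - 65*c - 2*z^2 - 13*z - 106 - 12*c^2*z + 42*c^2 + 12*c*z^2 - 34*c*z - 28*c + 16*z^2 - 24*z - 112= 66*c^2 - 121*c + z^2*(12*c + 14) + z*(-12*c^2 - 44*c - 35) - 231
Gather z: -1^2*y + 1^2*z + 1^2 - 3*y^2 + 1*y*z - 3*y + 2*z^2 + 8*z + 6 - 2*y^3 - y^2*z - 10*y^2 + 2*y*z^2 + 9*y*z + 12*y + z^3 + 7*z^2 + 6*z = -2*y^3 - 13*y^2 + 8*y + z^3 + z^2*(2*y + 9) + z*(-y^2 + 10*y + 15) + 7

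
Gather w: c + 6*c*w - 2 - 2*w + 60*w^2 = c + 60*w^2 + w*(6*c - 2) - 2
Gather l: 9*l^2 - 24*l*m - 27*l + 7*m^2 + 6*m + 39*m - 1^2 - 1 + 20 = 9*l^2 + l*(-24*m - 27) + 7*m^2 + 45*m + 18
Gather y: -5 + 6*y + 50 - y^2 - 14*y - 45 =-y^2 - 8*y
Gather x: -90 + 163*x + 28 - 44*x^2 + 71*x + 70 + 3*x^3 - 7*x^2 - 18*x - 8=3*x^3 - 51*x^2 + 216*x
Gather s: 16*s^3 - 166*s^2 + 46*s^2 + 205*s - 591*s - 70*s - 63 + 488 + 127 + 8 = 16*s^3 - 120*s^2 - 456*s + 560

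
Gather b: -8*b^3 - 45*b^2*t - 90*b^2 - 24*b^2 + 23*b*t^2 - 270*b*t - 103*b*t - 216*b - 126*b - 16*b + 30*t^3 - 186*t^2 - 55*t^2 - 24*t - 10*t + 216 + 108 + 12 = -8*b^3 + b^2*(-45*t - 114) + b*(23*t^2 - 373*t - 358) + 30*t^3 - 241*t^2 - 34*t + 336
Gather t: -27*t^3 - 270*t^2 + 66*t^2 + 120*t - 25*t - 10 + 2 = -27*t^3 - 204*t^2 + 95*t - 8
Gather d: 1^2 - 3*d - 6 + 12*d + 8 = 9*d + 3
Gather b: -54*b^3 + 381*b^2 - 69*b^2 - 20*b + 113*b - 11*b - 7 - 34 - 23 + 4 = -54*b^3 + 312*b^2 + 82*b - 60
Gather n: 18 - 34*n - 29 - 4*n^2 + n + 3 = -4*n^2 - 33*n - 8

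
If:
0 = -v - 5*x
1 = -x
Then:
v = 5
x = -1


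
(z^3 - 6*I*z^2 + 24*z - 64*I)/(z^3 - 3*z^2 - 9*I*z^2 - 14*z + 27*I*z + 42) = (z^2 - 4*I*z + 32)/(z^2 - z*(3 + 7*I) + 21*I)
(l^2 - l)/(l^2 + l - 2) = l/(l + 2)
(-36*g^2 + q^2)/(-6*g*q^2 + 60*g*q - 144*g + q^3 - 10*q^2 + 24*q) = (6*g + q)/(q^2 - 10*q + 24)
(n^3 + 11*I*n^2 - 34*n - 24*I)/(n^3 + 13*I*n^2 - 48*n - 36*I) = (n + 4*I)/(n + 6*I)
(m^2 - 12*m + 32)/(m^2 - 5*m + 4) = (m - 8)/(m - 1)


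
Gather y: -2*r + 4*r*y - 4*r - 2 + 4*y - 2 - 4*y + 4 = 4*r*y - 6*r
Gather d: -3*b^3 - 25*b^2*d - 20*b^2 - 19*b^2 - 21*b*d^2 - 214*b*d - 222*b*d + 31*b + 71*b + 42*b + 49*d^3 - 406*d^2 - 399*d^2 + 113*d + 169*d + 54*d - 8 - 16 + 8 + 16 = -3*b^3 - 39*b^2 + 144*b + 49*d^3 + d^2*(-21*b - 805) + d*(-25*b^2 - 436*b + 336)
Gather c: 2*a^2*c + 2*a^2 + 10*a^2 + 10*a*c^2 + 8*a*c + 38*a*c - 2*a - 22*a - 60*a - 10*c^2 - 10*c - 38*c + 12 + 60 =12*a^2 - 84*a + c^2*(10*a - 10) + c*(2*a^2 + 46*a - 48) + 72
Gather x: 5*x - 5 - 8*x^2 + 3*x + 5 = -8*x^2 + 8*x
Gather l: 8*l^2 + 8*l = 8*l^2 + 8*l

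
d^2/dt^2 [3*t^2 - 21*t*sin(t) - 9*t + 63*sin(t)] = 21*t*sin(t) - 63*sin(t) - 42*cos(t) + 6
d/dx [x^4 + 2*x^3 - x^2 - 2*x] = 4*x^3 + 6*x^2 - 2*x - 2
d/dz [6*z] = 6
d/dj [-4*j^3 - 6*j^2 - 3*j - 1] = -12*j^2 - 12*j - 3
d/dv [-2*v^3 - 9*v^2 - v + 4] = -6*v^2 - 18*v - 1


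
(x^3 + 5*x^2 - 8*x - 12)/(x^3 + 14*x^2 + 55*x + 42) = (x - 2)/(x + 7)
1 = 1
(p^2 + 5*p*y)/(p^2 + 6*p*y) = (p + 5*y)/(p + 6*y)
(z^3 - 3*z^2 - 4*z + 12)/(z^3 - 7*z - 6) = (z - 2)/(z + 1)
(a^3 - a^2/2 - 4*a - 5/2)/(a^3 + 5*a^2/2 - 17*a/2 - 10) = (a + 1)/(a + 4)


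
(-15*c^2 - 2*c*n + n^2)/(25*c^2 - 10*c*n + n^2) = (-3*c - n)/(5*c - n)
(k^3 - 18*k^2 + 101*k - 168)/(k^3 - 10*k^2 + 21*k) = (k - 8)/k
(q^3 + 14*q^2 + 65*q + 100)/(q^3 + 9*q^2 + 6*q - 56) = (q^2 + 10*q + 25)/(q^2 + 5*q - 14)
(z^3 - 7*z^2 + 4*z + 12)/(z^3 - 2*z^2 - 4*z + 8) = (z^2 - 5*z - 6)/(z^2 - 4)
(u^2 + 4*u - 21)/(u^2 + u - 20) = (u^2 + 4*u - 21)/(u^2 + u - 20)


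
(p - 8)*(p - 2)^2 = p^3 - 12*p^2 + 36*p - 32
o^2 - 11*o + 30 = (o - 6)*(o - 5)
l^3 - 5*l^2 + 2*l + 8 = (l - 4)*(l - 2)*(l + 1)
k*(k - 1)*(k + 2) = k^3 + k^2 - 2*k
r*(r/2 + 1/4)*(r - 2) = r^3/2 - 3*r^2/4 - r/2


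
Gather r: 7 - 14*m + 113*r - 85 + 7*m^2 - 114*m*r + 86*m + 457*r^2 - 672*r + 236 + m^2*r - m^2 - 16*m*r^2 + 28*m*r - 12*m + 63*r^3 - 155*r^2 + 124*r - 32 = 6*m^2 + 60*m + 63*r^3 + r^2*(302 - 16*m) + r*(m^2 - 86*m - 435) + 126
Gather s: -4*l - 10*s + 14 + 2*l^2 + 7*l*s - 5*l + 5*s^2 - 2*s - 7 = 2*l^2 - 9*l + 5*s^2 + s*(7*l - 12) + 7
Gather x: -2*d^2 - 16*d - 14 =-2*d^2 - 16*d - 14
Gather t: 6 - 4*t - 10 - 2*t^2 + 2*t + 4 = -2*t^2 - 2*t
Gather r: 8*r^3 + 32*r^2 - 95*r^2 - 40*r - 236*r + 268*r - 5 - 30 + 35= 8*r^3 - 63*r^2 - 8*r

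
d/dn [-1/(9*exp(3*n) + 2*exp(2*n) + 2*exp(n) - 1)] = (27*exp(2*n) + 4*exp(n) + 2)*exp(n)/(9*exp(3*n) + 2*exp(2*n) + 2*exp(n) - 1)^2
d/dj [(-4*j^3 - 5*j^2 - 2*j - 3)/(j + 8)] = (-8*j^3 - 101*j^2 - 80*j - 13)/(j^2 + 16*j + 64)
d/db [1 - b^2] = -2*b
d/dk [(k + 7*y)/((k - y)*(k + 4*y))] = ((k - y)*(k + 4*y) - (k - y)*(k + 7*y) - (k + 4*y)*(k + 7*y))/((k - y)^2*(k + 4*y)^2)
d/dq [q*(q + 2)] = 2*q + 2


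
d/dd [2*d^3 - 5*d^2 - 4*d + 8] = 6*d^2 - 10*d - 4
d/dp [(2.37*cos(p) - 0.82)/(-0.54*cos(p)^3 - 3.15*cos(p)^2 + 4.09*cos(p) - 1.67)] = (-2.5596*cos(p)^3 - 6.1371*cos(p)^2 + 5.166*cos(p) + 0.6041)*sin(p)/(0.2916*cos(p)^6 + 3.402*cos(p)^5 + 5.5053*cos(p)^4 - 23.9634*cos(p)^3 + 27.2491*cos(p)^2 - 13.6606*cos(p) + 2.7889)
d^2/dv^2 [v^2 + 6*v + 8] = 2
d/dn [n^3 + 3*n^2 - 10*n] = 3*n^2 + 6*n - 10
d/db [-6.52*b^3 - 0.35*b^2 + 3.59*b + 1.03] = -19.56*b^2 - 0.7*b + 3.59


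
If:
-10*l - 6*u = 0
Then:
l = -3*u/5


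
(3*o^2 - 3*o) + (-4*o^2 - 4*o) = -o^2 - 7*o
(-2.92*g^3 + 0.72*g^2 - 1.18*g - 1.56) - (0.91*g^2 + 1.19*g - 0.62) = -2.92*g^3 - 0.19*g^2 - 2.37*g - 0.94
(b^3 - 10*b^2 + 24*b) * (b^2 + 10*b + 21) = b^5 - 55*b^3 + 30*b^2 + 504*b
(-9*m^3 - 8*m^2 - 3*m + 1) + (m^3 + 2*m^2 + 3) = -8*m^3 - 6*m^2 - 3*m + 4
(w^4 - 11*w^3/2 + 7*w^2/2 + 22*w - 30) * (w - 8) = w^5 - 27*w^4/2 + 95*w^3/2 - 6*w^2 - 206*w + 240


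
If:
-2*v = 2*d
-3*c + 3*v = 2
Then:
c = v - 2/3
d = -v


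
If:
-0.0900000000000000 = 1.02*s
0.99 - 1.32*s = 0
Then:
No Solution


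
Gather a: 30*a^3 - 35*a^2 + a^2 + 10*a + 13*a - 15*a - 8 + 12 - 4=30*a^3 - 34*a^2 + 8*a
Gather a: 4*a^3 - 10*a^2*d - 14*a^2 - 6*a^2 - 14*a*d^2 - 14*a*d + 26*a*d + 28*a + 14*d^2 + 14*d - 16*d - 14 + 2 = 4*a^3 + a^2*(-10*d - 20) + a*(-14*d^2 + 12*d + 28) + 14*d^2 - 2*d - 12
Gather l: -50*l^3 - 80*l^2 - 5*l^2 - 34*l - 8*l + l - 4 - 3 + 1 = -50*l^3 - 85*l^2 - 41*l - 6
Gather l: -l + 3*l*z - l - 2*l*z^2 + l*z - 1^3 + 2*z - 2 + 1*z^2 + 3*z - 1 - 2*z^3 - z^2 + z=l*(-2*z^2 + 4*z - 2) - 2*z^3 + 6*z - 4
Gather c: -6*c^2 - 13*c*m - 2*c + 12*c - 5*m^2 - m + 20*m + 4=-6*c^2 + c*(10 - 13*m) - 5*m^2 + 19*m + 4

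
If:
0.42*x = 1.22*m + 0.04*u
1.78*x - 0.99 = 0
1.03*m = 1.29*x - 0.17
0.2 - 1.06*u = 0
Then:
No Solution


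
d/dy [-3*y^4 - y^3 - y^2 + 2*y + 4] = -12*y^3 - 3*y^2 - 2*y + 2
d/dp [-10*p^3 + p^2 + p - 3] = -30*p^2 + 2*p + 1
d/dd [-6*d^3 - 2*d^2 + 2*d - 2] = -18*d^2 - 4*d + 2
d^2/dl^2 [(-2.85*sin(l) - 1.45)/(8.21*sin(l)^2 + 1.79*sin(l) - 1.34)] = (192.101685*sin(l)^5 + 349.060465*sin(l)^4 - 132.152265*sin(l)^3 - 511.125595*sin(l)^2 - 307.38284*sin(l) - 54.86797)/(8.21*sin(l)^2 + 1.79*sin(l) - 1.34)^3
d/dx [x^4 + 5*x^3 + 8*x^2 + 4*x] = 4*x^3 + 15*x^2 + 16*x + 4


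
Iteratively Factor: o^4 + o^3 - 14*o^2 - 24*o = (o - 4)*(o^3 + 5*o^2 + 6*o) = (o - 4)*(o + 3)*(o^2 + 2*o) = o*(o - 4)*(o + 3)*(o + 2)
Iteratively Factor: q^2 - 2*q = (q - 2)*(q)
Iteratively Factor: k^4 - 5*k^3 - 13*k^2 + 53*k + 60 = (k - 4)*(k^3 - k^2 - 17*k - 15) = (k - 4)*(k + 3)*(k^2 - 4*k - 5) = (k - 4)*(k + 1)*(k + 3)*(k - 5)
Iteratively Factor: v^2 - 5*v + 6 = (v - 2)*(v - 3)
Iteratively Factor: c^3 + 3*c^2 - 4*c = (c + 4)*(c^2 - c) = c*(c + 4)*(c - 1)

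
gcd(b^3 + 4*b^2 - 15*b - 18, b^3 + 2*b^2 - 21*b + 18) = b^2 + 3*b - 18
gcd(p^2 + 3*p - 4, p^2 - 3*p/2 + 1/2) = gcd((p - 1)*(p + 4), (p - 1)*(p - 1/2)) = p - 1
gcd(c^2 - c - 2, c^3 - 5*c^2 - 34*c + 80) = c - 2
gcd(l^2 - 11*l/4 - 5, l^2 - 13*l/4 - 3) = l - 4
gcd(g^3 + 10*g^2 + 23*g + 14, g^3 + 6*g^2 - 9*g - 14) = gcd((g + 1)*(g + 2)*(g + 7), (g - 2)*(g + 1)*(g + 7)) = g^2 + 8*g + 7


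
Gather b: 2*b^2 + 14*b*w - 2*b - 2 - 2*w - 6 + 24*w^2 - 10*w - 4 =2*b^2 + b*(14*w - 2) + 24*w^2 - 12*w - 12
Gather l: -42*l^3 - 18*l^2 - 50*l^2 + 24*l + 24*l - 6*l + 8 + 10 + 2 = -42*l^3 - 68*l^2 + 42*l + 20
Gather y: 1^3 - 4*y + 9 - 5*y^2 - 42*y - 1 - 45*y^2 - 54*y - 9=-50*y^2 - 100*y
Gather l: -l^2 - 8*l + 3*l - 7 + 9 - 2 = -l^2 - 5*l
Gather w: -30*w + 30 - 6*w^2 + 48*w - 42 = -6*w^2 + 18*w - 12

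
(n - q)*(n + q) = n^2 - q^2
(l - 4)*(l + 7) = l^2 + 3*l - 28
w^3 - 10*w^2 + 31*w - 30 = (w - 5)*(w - 3)*(w - 2)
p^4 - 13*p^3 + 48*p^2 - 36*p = p*(p - 6)^2*(p - 1)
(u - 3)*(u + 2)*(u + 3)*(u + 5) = u^4 + 7*u^3 + u^2 - 63*u - 90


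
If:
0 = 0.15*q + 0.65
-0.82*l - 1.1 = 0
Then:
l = -1.34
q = -4.33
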